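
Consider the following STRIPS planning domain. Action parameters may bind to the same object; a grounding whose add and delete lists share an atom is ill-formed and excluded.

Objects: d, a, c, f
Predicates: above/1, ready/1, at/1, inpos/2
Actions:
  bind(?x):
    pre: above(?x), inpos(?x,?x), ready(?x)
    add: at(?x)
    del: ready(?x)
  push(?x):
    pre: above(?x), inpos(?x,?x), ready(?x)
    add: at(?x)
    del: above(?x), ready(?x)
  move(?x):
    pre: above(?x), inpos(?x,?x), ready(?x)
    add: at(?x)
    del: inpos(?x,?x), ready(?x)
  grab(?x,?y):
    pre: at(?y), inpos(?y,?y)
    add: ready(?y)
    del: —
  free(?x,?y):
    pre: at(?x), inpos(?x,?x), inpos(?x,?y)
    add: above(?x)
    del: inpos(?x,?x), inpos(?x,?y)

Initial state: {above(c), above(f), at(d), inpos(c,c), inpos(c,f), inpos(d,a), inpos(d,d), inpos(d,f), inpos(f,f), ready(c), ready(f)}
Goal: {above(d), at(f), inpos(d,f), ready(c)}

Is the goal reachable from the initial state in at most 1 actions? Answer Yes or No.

No

1. bind(f)  →  {above(c), above(f), at(d), at(f), inpos(c,c), inpos(c,f), inpos(d,a), inpos(d,d), inpos(d,f), inpos(f,f), ready(c)}
2. free(d,d)  →  {above(c), above(d), above(f), at(d), at(f), inpos(c,c), inpos(c,f), inpos(d,a), inpos(d,f), inpos(f,f), ready(c)}
optimal plan length = 2; 2 > 1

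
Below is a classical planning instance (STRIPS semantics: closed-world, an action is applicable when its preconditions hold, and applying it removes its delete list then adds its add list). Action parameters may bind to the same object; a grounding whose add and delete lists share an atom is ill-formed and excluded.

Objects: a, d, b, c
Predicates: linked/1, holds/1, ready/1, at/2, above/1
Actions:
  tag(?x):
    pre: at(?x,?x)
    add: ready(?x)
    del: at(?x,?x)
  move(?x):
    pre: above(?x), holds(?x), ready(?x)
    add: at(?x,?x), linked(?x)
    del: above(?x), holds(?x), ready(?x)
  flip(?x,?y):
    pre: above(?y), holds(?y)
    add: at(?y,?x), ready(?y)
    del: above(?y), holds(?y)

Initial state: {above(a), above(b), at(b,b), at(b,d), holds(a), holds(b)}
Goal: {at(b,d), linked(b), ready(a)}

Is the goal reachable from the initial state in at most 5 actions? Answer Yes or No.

1. tag(b)  →  {above(a), above(b), at(b,d), holds(a), holds(b), ready(b)}
2. move(b)  →  {above(a), at(b,b), at(b,d), holds(a), linked(b)}
3. flip(a,a)  →  {at(a,a), at(b,b), at(b,d), linked(b), ready(a)}
optimal plan length = 3; 3 ≤ 5

Yes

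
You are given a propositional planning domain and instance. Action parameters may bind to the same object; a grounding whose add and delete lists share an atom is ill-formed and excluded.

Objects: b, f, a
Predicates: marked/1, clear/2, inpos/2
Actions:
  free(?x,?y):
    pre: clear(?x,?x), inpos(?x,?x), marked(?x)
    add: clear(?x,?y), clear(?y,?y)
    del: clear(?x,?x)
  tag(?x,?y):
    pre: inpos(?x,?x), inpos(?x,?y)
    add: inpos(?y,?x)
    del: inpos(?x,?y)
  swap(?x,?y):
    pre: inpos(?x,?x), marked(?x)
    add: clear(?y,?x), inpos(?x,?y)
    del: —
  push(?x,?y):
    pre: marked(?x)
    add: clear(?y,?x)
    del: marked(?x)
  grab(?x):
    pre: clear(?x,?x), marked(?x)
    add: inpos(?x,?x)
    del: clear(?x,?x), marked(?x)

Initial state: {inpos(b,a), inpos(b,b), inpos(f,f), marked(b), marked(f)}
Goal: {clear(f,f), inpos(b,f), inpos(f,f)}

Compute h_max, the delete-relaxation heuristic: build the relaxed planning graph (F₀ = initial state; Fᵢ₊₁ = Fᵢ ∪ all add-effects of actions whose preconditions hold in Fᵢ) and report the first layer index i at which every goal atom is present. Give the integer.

F0 = init (5 atoms)
F1 = F0 ∪ {clear(a,b), clear(a,f), clear(b,b), clear(b,f), clear(f,b), clear(f,f), inpos(a,b), inpos(b,f), inpos(f,a), inpos(f,b)}  (15 atoms)
goal ⊆ F1  ⇒  h_max = 1

1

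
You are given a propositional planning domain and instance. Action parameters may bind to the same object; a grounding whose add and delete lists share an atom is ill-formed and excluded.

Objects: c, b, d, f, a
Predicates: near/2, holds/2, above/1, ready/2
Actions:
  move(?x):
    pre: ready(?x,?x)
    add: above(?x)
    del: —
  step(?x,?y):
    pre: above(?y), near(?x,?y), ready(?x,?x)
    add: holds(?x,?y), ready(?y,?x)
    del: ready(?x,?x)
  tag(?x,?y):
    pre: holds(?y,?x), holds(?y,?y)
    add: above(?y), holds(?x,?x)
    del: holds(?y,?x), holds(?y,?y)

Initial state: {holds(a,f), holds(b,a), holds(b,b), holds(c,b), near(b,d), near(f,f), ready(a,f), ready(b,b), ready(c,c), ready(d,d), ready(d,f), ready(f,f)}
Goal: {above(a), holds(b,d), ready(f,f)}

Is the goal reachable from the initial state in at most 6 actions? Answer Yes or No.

1. move(d)  →  {above(d), holds(a,f), holds(b,a), holds(b,b), holds(c,b), near(b,d), near(f,f), ready(a,f), ready(b,b), ready(c,c), ready(d,d), ready(d,f), ready(f,f)}
2. step(b,d)  →  {above(d), holds(a,f), holds(b,a), holds(b,b), holds(b,d), holds(c,b), near(b,d), near(f,f), ready(a,f), ready(c,c), ready(d,b), ready(d,d), ready(d,f), ready(f,f)}
3. tag(a,b)  →  {above(b), above(d), holds(a,a), holds(a,f), holds(b,d), holds(c,b), near(b,d), near(f,f), ready(a,f), ready(c,c), ready(d,b), ready(d,d), ready(d,f), ready(f,f)}
4. tag(f,a)  →  {above(a), above(b), above(d), holds(b,d), holds(c,b), holds(f,f), near(b,d), near(f,f), ready(a,f), ready(c,c), ready(d,b), ready(d,d), ready(d,f), ready(f,f)}
optimal plan length = 4; 4 ≤ 6

Yes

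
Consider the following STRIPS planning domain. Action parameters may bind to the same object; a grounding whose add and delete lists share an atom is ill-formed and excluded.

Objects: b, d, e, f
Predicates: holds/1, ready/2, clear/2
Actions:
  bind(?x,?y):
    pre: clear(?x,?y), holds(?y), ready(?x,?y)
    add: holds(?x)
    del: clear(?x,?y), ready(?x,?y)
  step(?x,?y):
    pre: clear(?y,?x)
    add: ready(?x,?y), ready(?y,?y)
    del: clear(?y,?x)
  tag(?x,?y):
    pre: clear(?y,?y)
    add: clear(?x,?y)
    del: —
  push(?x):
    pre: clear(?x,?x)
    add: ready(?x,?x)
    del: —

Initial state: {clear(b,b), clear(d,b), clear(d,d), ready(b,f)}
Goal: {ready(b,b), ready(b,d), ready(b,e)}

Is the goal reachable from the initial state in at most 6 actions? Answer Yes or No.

1. step(b,d)  →  {clear(b,b), clear(d,d), ready(b,d), ready(b,f), ready(d,d)}
2. tag(e,b)  →  {clear(b,b), clear(d,d), clear(e,b), ready(b,d), ready(b,f), ready(d,d)}
3. step(b,b)  →  {clear(d,d), clear(e,b), ready(b,b), ready(b,d), ready(b,f), ready(d,d)}
4. step(b,e)  →  {clear(d,d), ready(b,b), ready(b,d), ready(b,e), ready(b,f), ready(d,d), ready(e,e)}
optimal plan length = 4; 4 ≤ 6

Yes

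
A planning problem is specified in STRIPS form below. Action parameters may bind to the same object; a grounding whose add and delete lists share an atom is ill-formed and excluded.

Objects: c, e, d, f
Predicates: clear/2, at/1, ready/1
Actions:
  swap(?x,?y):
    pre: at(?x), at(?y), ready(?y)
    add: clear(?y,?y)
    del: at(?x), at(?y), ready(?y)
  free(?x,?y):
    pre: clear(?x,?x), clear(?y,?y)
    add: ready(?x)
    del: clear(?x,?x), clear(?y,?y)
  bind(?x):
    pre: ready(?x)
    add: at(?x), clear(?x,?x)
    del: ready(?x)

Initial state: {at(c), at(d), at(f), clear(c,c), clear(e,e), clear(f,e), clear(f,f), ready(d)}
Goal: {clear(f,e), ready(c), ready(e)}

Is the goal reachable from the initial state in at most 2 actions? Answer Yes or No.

Yes

1. free(c,c)  →  {at(c), at(d), at(f), clear(e,e), clear(f,e), clear(f,f), ready(c), ready(d)}
2. free(e,e)  →  {at(c), at(d), at(f), clear(f,e), clear(f,f), ready(c), ready(d), ready(e)}
optimal plan length = 2; 2 ≤ 2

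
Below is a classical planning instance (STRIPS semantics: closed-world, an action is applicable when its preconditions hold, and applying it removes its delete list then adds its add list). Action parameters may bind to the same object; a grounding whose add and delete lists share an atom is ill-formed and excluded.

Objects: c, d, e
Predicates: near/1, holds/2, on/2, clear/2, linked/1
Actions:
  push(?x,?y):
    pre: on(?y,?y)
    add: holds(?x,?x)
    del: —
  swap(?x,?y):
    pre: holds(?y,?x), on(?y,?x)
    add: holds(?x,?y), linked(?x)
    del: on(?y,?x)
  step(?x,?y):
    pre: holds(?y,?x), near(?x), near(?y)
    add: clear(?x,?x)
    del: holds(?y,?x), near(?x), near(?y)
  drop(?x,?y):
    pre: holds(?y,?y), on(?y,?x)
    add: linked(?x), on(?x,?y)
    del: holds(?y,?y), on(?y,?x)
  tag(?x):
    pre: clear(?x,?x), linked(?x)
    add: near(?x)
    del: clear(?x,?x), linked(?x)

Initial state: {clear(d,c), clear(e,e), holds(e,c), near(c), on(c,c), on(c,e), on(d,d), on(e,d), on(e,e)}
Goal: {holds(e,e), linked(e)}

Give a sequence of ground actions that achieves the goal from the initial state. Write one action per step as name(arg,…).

1. push(e,c)  →  {clear(d,c), clear(e,e), holds(e,c), holds(e,e), near(c), on(c,c), on(c,e), on(d,d), on(e,d), on(e,e)}
2. swap(e,e)  →  {clear(d,c), clear(e,e), holds(e,c), holds(e,e), linked(e), near(c), on(c,c), on(c,e), on(d,d), on(e,d)}

push(e,c); swap(e,e)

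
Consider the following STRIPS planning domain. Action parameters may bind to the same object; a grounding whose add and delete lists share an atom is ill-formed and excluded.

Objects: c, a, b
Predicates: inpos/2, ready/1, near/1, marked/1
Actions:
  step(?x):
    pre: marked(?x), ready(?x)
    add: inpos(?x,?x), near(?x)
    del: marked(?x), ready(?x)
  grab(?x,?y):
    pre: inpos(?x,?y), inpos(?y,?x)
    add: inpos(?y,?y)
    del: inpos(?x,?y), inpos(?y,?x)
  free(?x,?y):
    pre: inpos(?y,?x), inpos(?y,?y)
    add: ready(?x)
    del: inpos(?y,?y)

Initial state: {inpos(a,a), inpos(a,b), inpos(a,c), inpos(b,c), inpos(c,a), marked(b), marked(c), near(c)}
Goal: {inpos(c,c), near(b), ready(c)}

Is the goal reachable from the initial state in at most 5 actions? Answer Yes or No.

1. grab(a,c)  →  {inpos(a,a), inpos(a,b), inpos(b,c), inpos(c,c), marked(b), marked(c), near(c)}
2. free(b,a)  →  {inpos(a,b), inpos(b,c), inpos(c,c), marked(b), marked(c), near(c), ready(b)}
3. step(b)  →  {inpos(a,b), inpos(b,b), inpos(b,c), inpos(c,c), marked(c), near(b), near(c)}
4. free(c,b)  →  {inpos(a,b), inpos(b,c), inpos(c,c), marked(c), near(b), near(c), ready(c)}
optimal plan length = 4; 4 ≤ 5

Yes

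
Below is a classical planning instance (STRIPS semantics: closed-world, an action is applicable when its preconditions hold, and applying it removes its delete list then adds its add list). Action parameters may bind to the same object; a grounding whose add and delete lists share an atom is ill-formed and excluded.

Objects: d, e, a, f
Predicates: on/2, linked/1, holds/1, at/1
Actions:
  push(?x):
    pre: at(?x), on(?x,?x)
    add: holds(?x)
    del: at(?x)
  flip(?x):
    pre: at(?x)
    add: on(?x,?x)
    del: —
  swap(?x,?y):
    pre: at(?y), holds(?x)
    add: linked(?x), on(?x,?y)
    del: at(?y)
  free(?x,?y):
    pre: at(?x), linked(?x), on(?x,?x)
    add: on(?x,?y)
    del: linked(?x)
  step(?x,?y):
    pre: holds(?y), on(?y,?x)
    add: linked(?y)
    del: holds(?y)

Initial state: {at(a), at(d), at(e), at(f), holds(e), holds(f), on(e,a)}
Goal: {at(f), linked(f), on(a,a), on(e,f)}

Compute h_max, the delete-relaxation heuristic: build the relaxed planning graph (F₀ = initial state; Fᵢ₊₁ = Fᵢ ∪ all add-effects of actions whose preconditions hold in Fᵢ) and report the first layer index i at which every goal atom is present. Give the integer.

F0 = init (7 atoms)
F1 = F0 ∪ {linked(e), linked(f), on(a,a), on(d,d), on(e,d), on(e,e), on(e,f), on(f,a), on(f,d), on(f,e), on(f,f)}  (18 atoms)
goal ⊆ F1  ⇒  h_max = 1

1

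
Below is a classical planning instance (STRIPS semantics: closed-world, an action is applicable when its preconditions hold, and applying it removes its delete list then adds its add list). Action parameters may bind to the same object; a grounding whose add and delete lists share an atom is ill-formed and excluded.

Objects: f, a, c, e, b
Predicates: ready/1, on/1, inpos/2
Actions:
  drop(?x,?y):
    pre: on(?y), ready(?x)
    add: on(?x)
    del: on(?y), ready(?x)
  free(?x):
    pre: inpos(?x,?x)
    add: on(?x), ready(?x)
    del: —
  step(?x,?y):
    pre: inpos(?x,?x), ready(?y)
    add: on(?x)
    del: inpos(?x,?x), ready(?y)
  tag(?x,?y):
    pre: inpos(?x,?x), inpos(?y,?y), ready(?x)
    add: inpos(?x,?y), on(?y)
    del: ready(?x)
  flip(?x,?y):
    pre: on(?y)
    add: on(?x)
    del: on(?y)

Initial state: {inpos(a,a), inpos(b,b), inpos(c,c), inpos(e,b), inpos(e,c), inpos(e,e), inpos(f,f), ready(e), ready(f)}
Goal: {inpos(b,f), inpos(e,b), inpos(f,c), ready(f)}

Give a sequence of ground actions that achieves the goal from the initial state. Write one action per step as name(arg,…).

free(b); tag(f,c); free(f); tag(b,f)

1. free(b)  →  {inpos(a,a), inpos(b,b), inpos(c,c), inpos(e,b), inpos(e,c), inpos(e,e), inpos(f,f), on(b), ready(b), ready(e), ready(f)}
2. tag(f,c)  →  {inpos(a,a), inpos(b,b), inpos(c,c), inpos(e,b), inpos(e,c), inpos(e,e), inpos(f,c), inpos(f,f), on(b), on(c), ready(b), ready(e)}
3. free(f)  →  {inpos(a,a), inpos(b,b), inpos(c,c), inpos(e,b), inpos(e,c), inpos(e,e), inpos(f,c), inpos(f,f), on(b), on(c), on(f), ready(b), ready(e), ready(f)}
4. tag(b,f)  →  {inpos(a,a), inpos(b,b), inpos(b,f), inpos(c,c), inpos(e,b), inpos(e,c), inpos(e,e), inpos(f,c), inpos(f,f), on(b), on(c), on(f), ready(e), ready(f)}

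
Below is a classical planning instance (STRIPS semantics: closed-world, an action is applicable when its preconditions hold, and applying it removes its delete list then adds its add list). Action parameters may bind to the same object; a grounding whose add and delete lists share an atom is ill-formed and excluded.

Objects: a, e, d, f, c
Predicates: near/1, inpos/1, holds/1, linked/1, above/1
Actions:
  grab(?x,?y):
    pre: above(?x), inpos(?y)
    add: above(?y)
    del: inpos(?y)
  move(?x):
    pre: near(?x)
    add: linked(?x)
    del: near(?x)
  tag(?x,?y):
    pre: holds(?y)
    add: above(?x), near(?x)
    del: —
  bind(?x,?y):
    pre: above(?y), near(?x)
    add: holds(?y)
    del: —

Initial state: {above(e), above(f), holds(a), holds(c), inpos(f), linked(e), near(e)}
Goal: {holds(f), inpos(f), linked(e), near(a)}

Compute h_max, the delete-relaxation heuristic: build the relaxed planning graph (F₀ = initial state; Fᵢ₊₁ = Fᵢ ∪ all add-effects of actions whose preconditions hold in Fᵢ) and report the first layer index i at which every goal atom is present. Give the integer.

F0 = init (7 atoms)
F1 = F0 ∪ {above(a), above(c), above(d), holds(e), holds(f), near(a), near(c), near(d), near(f)}  (16 atoms)
goal ⊆ F1  ⇒  h_max = 1

1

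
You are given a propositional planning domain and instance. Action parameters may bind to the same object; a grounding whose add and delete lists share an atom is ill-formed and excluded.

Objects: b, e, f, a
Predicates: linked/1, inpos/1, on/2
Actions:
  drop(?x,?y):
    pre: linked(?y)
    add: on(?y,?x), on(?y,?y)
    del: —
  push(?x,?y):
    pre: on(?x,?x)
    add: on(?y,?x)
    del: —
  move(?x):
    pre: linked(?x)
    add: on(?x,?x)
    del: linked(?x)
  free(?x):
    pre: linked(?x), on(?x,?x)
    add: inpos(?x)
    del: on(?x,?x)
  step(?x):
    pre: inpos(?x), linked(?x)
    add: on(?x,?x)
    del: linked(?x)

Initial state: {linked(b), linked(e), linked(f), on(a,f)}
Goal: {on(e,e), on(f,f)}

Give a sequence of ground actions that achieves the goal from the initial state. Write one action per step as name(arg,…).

1. drop(b,e)  →  {linked(b), linked(e), linked(f), on(a,f), on(e,b), on(e,e)}
2. drop(b,f)  →  {linked(b), linked(e), linked(f), on(a,f), on(e,b), on(e,e), on(f,b), on(f,f)}

drop(b,e); drop(b,f)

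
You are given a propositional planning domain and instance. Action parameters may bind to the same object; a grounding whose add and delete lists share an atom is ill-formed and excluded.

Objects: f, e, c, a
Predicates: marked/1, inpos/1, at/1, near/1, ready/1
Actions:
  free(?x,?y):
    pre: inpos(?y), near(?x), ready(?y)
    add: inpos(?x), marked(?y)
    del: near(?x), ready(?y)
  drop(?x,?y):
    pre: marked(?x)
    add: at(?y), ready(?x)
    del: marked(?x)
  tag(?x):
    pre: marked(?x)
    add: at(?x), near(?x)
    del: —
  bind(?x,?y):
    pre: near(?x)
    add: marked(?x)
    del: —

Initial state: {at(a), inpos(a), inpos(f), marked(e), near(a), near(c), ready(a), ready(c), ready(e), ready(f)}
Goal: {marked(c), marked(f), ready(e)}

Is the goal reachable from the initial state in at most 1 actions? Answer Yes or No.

No

1. free(c,f)  →  {at(a), inpos(a), inpos(c), inpos(f), marked(e), marked(f), near(a), ready(a), ready(c), ready(e)}
2. free(a,c)  →  {at(a), inpos(a), inpos(c), inpos(f), marked(c), marked(e), marked(f), ready(a), ready(e)}
optimal plan length = 2; 2 > 1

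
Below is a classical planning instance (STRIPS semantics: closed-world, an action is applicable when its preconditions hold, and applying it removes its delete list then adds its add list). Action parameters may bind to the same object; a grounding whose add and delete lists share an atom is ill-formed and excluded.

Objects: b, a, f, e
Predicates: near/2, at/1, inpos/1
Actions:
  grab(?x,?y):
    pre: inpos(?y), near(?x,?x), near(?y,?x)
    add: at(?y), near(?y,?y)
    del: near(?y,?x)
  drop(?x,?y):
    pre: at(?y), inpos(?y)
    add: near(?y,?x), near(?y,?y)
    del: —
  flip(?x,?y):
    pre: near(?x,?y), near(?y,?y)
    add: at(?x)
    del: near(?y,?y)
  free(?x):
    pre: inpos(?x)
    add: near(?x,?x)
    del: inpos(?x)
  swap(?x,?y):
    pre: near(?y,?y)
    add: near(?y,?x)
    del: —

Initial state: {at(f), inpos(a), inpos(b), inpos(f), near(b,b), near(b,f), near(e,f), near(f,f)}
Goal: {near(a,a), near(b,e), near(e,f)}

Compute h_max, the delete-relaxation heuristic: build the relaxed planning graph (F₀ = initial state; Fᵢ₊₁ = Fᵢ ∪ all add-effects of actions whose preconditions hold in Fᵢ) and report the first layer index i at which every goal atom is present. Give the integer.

1

F0 = init (8 atoms)
F1 = F0 ∪ {at(b), at(e), near(a,a), near(b,a), near(b,e), near(f,a), near(f,b), near(f,e)}  (16 atoms)
goal ⊆ F1  ⇒  h_max = 1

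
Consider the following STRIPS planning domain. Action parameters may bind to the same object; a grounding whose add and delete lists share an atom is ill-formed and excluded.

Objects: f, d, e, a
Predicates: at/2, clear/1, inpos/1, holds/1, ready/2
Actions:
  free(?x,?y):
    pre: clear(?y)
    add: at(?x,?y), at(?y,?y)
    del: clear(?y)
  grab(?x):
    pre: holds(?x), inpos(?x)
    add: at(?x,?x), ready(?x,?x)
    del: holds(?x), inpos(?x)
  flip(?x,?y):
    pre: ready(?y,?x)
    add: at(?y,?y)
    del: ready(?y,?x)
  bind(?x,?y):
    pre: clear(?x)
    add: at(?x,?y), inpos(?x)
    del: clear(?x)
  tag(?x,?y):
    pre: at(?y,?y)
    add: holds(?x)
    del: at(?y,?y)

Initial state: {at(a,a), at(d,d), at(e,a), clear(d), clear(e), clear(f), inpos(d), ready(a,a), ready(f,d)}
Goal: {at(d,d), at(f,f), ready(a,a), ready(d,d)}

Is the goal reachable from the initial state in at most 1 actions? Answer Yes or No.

1. free(f,f)  →  {at(a,a), at(d,d), at(e,a), at(f,f), clear(d), clear(e), inpos(d), ready(a,a), ready(f,d)}
2. tag(d,d)  →  {at(a,a), at(e,a), at(f,f), clear(d), clear(e), holds(d), inpos(d), ready(a,a), ready(f,d)}
3. grab(d)  →  {at(a,a), at(d,d), at(e,a), at(f,f), clear(d), clear(e), ready(a,a), ready(d,d), ready(f,d)}
optimal plan length = 3; 3 > 1

No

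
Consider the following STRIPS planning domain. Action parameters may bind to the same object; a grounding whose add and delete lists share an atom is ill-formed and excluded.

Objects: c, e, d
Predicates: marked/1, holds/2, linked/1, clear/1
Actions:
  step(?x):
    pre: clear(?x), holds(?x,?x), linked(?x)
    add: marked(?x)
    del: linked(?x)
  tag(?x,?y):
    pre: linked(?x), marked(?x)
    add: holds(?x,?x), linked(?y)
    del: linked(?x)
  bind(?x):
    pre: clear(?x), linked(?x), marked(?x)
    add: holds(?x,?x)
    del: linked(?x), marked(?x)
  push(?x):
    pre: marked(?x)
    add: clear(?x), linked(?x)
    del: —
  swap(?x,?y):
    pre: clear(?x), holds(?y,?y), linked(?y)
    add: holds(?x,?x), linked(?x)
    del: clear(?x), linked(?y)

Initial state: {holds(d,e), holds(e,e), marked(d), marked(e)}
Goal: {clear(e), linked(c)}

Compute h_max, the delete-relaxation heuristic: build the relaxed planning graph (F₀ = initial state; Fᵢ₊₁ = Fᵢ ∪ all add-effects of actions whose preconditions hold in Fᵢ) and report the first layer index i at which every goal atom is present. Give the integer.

F0 = init (4 atoms)
F1 = F0 ∪ {clear(d), clear(e), linked(d), linked(e)}  (8 atoms)
F2 = F1 ∪ {holds(d,d), linked(c)}  (10 atoms)
goal ⊆ F2  ⇒  h_max = 2

2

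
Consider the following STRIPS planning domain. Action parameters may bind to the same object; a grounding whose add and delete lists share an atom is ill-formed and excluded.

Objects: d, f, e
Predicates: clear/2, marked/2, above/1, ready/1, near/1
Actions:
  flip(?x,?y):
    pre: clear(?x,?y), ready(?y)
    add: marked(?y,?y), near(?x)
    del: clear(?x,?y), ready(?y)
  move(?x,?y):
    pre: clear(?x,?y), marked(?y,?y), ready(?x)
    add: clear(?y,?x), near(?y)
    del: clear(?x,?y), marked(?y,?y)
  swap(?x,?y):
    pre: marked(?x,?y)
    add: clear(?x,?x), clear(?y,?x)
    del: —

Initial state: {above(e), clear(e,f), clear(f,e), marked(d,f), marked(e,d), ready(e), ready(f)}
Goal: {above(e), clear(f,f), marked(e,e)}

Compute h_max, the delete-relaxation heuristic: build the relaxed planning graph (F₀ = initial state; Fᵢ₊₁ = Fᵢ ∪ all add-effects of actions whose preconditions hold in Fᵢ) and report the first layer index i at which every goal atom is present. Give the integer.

2

F0 = init (7 atoms)
F1 = F0 ∪ {clear(d,d), clear(d,e), clear(e,e), clear(f,d), marked(e,e), marked(f,f), near(e), near(f)}  (15 atoms)
F2 = F1 ∪ {clear(f,f), near(d)}  (17 atoms)
goal ⊆ F2  ⇒  h_max = 2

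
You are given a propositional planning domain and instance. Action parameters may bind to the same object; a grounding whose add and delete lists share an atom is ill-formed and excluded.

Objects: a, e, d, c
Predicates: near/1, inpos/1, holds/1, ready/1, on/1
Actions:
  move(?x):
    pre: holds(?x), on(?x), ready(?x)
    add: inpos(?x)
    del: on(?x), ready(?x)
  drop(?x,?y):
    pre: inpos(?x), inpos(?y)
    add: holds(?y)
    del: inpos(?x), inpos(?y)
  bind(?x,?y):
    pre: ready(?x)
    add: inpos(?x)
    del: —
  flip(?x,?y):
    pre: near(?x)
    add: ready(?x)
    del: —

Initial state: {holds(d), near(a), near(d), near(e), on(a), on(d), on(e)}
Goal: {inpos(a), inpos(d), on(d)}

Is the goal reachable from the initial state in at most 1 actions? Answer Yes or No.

1. flip(a,a)  →  {holds(d), near(a), near(d), near(e), on(a), on(d), on(e), ready(a)}
2. bind(a,a)  →  {holds(d), inpos(a), near(a), near(d), near(e), on(a), on(d), on(e), ready(a)}
3. flip(d,a)  →  {holds(d), inpos(a), near(a), near(d), near(e), on(a), on(d), on(e), ready(a), ready(d)}
4. bind(d,a)  →  {holds(d), inpos(a), inpos(d), near(a), near(d), near(e), on(a), on(d), on(e), ready(a), ready(d)}
optimal plan length = 4; 4 > 1

No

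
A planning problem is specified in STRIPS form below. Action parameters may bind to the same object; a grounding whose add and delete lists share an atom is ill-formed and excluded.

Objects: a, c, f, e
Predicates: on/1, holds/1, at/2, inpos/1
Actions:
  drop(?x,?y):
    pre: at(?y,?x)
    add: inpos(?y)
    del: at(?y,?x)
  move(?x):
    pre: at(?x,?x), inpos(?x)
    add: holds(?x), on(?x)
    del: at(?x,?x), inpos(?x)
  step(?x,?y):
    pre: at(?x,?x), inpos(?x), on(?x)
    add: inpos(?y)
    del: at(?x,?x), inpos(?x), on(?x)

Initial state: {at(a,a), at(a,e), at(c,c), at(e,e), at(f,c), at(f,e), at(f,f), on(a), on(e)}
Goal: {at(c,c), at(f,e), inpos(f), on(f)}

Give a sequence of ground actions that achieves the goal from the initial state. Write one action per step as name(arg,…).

drop(c,f); drop(e,a); move(f); step(a,f)

1. drop(c,f)  →  {at(a,a), at(a,e), at(c,c), at(e,e), at(f,e), at(f,f), inpos(f), on(a), on(e)}
2. drop(e,a)  →  {at(a,a), at(c,c), at(e,e), at(f,e), at(f,f), inpos(a), inpos(f), on(a), on(e)}
3. move(f)  →  {at(a,a), at(c,c), at(e,e), at(f,e), holds(f), inpos(a), on(a), on(e), on(f)}
4. step(a,f)  →  {at(c,c), at(e,e), at(f,e), holds(f), inpos(f), on(e), on(f)}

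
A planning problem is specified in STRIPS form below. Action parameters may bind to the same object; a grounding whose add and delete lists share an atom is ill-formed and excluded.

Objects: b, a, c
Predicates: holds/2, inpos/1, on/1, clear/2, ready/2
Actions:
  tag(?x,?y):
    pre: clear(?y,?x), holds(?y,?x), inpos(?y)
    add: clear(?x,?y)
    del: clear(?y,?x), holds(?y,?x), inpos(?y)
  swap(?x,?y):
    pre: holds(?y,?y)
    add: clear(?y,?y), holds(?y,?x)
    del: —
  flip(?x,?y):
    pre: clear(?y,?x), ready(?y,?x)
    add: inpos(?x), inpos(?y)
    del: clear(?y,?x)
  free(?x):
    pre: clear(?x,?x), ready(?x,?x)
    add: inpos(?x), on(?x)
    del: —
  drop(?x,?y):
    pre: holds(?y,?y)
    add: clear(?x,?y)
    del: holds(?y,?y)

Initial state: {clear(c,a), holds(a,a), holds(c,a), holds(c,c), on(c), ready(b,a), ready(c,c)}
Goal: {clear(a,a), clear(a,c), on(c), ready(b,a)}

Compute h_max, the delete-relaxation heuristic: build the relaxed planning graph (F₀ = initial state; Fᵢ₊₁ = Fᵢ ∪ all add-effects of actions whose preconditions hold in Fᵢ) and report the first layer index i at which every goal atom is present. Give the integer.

1

F0 = init (7 atoms)
F1 = F0 ∪ {clear(a,a), clear(a,c), clear(b,a), clear(b,c), clear(c,c), holds(a,b), holds(a,c), holds(c,b)}  (15 atoms)
goal ⊆ F1  ⇒  h_max = 1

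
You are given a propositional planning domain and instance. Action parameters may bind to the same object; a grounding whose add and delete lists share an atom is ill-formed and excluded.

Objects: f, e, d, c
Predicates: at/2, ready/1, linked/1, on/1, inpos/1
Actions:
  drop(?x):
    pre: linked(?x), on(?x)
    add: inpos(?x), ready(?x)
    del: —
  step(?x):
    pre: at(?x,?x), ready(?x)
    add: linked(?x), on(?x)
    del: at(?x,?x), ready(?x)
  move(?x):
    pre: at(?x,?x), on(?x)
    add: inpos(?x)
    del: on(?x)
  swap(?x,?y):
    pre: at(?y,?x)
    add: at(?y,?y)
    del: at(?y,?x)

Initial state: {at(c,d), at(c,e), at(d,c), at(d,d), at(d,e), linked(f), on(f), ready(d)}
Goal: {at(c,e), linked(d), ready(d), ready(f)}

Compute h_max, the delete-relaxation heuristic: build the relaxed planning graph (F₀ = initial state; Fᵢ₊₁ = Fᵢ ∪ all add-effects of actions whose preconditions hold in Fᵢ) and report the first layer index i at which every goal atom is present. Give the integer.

1

F0 = init (8 atoms)
F1 = F0 ∪ {at(c,c), inpos(f), linked(d), on(d), ready(f)}  (13 atoms)
goal ⊆ F1  ⇒  h_max = 1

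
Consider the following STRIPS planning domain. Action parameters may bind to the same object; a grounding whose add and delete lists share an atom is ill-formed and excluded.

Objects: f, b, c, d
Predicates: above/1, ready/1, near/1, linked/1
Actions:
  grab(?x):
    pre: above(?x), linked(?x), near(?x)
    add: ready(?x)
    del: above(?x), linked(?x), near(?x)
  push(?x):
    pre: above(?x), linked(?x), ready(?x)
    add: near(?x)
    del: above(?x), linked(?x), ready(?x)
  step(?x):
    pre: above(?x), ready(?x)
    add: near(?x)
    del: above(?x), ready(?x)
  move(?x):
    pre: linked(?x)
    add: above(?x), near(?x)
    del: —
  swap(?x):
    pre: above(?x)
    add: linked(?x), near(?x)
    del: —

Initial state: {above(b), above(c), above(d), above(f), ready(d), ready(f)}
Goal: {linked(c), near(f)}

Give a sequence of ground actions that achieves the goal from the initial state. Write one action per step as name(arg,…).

step(f); swap(c)

1. step(f)  →  {above(b), above(c), above(d), near(f), ready(d)}
2. swap(c)  →  {above(b), above(c), above(d), linked(c), near(c), near(f), ready(d)}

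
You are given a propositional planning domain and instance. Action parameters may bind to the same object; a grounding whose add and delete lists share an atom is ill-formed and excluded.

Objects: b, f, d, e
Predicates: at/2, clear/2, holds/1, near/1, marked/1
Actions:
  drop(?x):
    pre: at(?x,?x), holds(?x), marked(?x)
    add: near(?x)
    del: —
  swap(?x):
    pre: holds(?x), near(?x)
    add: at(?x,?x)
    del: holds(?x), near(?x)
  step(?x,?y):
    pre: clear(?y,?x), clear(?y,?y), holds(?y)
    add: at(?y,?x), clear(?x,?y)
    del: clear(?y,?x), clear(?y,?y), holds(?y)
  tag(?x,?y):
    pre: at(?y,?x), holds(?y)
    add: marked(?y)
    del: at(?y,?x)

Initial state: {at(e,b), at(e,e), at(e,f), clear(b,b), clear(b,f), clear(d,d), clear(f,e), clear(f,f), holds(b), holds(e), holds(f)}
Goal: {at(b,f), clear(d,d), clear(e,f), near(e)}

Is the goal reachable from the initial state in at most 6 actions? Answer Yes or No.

Yes

1. step(f,b)  →  {at(b,f), at(e,b), at(e,e), at(e,f), clear(d,d), clear(f,b), clear(f,e), clear(f,f), holds(e), holds(f)}
2. step(e,f)  →  {at(b,f), at(e,b), at(e,e), at(e,f), at(f,e), clear(d,d), clear(e,f), clear(f,b), holds(e)}
3. tag(b,e)  →  {at(b,f), at(e,e), at(e,f), at(f,e), clear(d,d), clear(e,f), clear(f,b), holds(e), marked(e)}
4. drop(e)  →  {at(b,f), at(e,e), at(e,f), at(f,e), clear(d,d), clear(e,f), clear(f,b), holds(e), marked(e), near(e)}
optimal plan length = 4; 4 ≤ 6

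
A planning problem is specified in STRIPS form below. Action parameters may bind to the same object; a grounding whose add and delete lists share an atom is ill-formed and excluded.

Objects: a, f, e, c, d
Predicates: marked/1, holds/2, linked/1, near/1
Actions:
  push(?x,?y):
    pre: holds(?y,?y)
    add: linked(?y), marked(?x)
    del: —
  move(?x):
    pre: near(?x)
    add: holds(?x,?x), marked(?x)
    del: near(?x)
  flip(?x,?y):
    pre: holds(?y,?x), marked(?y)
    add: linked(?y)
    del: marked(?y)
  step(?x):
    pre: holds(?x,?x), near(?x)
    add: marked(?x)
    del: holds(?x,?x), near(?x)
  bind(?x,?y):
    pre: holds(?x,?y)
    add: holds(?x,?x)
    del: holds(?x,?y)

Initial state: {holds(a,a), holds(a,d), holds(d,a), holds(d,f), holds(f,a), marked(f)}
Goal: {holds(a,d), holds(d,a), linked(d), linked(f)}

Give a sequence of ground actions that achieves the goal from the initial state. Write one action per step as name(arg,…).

1. push(d,a)  →  {holds(a,a), holds(a,d), holds(d,a), holds(d,f), holds(f,a), linked(a), marked(d), marked(f)}
2. flip(a,f)  →  {holds(a,a), holds(a,d), holds(d,a), holds(d,f), holds(f,a), linked(a), linked(f), marked(d)}
3. flip(a,d)  →  {holds(a,a), holds(a,d), holds(d,a), holds(d,f), holds(f,a), linked(a), linked(d), linked(f)}

push(d,a); flip(a,f); flip(a,d)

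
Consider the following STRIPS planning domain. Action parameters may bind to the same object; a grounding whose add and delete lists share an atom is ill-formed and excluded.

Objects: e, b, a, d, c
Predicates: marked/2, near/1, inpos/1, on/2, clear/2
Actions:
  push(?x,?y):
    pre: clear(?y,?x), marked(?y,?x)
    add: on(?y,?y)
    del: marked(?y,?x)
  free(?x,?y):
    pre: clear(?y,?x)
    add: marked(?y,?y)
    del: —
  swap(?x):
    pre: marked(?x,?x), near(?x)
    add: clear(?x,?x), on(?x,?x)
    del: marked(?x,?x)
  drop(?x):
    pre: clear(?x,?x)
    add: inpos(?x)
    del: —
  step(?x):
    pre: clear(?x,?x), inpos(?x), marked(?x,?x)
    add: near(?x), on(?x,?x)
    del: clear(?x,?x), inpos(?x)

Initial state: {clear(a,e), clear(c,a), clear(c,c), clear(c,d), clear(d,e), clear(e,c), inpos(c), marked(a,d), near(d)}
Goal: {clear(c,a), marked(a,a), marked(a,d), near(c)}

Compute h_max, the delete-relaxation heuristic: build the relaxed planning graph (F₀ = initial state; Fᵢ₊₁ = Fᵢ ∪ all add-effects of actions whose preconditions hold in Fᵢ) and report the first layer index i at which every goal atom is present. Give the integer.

F0 = init (9 atoms)
F1 = F0 ∪ {marked(a,a), marked(c,c), marked(d,d), marked(e,e)}  (13 atoms)
F2 = F1 ∪ {clear(d,d), near(c), on(c,c), on(d,d)}  (17 atoms)
goal ⊆ F2  ⇒  h_max = 2

2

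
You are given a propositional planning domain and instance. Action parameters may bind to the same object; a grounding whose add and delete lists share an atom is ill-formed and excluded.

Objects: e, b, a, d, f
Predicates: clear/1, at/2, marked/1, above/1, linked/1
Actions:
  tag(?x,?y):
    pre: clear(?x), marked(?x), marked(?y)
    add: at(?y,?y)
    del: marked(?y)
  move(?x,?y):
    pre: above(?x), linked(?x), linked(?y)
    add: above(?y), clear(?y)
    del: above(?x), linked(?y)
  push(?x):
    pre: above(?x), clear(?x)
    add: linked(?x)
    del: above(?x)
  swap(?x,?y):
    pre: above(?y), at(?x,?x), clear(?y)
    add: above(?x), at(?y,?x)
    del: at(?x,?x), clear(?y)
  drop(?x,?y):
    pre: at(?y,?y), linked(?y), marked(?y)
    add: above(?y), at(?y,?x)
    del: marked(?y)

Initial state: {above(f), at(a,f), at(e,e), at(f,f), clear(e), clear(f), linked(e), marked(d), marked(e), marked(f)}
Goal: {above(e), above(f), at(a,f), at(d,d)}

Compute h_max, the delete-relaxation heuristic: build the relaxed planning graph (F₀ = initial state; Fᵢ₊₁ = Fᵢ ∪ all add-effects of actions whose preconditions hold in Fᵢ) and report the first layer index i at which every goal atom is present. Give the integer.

1

F0 = init (10 atoms)
F1 = F0 ∪ {above(e), at(d,d), at(e,a), at(e,b), at(e,d), at(e,f), at(f,e), linked(f)}  (18 atoms)
goal ⊆ F1  ⇒  h_max = 1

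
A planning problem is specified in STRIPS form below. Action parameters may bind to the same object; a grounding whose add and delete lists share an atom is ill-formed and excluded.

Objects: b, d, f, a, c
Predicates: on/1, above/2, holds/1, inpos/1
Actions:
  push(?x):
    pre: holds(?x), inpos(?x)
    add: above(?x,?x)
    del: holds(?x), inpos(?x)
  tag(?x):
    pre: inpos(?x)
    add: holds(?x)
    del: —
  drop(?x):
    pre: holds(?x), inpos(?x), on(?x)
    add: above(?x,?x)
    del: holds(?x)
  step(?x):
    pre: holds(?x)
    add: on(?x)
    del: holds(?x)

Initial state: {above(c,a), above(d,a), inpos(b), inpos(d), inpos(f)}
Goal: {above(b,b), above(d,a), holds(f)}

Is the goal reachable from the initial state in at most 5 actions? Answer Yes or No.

1. tag(b)  →  {above(c,a), above(d,a), holds(b), inpos(b), inpos(d), inpos(f)}
2. push(b)  →  {above(b,b), above(c,a), above(d,a), inpos(d), inpos(f)}
3. tag(f)  →  {above(b,b), above(c,a), above(d,a), holds(f), inpos(d), inpos(f)}
optimal plan length = 3; 3 ≤ 5

Yes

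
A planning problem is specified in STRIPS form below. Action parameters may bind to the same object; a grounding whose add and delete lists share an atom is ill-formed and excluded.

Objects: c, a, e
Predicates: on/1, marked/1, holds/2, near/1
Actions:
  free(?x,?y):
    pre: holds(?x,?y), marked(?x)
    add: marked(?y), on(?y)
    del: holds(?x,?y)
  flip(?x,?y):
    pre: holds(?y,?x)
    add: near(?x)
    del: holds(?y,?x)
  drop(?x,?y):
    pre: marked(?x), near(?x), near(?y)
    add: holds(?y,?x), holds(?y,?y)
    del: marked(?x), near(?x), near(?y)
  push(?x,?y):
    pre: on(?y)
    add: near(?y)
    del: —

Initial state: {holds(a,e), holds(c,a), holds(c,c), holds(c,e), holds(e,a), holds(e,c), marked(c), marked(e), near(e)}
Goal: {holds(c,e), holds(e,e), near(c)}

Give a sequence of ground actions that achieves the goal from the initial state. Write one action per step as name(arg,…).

1. flip(c,c)  →  {holds(a,e), holds(c,a), holds(c,e), holds(e,a), holds(e,c), marked(c), marked(e), near(c), near(e)}
2. drop(e,e)  →  {holds(a,e), holds(c,a), holds(c,e), holds(e,a), holds(e,c), holds(e,e), marked(c), near(c)}

flip(c,c); drop(e,e)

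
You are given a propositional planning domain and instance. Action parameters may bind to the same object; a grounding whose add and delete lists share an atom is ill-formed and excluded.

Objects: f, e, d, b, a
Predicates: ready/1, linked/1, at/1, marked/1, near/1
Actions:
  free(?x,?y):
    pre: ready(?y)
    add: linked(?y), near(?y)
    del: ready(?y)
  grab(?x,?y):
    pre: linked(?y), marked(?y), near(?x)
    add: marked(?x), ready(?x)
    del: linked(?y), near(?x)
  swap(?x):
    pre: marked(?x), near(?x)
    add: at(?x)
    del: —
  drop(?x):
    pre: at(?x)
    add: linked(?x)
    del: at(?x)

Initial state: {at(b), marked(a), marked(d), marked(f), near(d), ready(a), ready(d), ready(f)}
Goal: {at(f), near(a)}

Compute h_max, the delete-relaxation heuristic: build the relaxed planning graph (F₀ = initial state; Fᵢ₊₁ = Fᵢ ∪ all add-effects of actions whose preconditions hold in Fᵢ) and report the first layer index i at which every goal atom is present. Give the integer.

2

F0 = init (8 atoms)
F1 = F0 ∪ {at(d), linked(a), linked(b), linked(d), linked(f), near(a), near(f)}  (15 atoms)
F2 = F1 ∪ {at(a), at(f)}  (17 atoms)
goal ⊆ F2  ⇒  h_max = 2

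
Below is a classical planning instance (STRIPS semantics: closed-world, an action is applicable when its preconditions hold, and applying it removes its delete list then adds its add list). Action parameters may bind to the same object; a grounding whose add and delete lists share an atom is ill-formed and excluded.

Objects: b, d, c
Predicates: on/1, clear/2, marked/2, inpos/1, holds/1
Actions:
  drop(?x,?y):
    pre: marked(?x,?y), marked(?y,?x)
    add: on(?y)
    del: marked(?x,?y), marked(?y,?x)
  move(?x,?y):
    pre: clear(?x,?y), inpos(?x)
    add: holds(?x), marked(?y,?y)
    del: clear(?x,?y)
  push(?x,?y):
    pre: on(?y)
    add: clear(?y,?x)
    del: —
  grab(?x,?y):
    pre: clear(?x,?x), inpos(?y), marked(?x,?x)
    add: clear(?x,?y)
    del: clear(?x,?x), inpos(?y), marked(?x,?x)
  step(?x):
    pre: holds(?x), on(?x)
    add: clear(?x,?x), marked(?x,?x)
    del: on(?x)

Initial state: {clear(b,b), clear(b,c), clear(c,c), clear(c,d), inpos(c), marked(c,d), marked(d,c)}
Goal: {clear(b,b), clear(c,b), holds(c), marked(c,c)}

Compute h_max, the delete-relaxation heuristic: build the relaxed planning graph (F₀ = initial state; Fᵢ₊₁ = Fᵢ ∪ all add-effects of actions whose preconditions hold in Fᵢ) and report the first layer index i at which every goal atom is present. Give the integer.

2

F0 = init (7 atoms)
F1 = F0 ∪ {holds(c), marked(c,c), marked(d,d), on(c), on(d)}  (12 atoms)
F2 = F1 ∪ {clear(c,b), clear(d,b), clear(d,c), clear(d,d)}  (16 atoms)
goal ⊆ F2  ⇒  h_max = 2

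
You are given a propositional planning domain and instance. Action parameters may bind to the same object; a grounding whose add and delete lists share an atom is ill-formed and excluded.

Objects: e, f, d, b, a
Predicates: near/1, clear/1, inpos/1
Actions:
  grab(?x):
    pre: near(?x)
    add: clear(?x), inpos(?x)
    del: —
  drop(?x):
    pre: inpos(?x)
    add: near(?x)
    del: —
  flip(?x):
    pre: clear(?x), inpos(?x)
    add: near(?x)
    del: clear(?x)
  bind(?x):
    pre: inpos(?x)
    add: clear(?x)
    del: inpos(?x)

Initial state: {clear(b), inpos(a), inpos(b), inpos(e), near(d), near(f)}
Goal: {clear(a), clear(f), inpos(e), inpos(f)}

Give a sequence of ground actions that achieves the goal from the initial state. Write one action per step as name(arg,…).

grab(f); bind(a)

1. grab(f)  →  {clear(b), clear(f), inpos(a), inpos(b), inpos(e), inpos(f), near(d), near(f)}
2. bind(a)  →  {clear(a), clear(b), clear(f), inpos(b), inpos(e), inpos(f), near(d), near(f)}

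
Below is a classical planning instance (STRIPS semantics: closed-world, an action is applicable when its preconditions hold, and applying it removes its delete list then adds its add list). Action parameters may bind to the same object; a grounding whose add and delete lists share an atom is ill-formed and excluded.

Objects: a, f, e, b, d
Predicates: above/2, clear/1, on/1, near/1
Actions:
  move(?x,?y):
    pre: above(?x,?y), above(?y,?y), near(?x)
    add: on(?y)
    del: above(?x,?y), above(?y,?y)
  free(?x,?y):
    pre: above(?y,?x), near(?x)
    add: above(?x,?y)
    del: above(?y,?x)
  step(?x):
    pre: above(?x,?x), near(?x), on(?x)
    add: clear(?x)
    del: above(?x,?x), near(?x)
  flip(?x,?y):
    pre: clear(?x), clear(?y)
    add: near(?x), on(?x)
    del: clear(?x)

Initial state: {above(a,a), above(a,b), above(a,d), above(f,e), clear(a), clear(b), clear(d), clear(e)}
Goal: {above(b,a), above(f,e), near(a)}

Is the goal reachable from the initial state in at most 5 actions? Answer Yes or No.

Yes

1. flip(a,a)  →  {above(a,a), above(a,b), above(a,d), above(f,e), clear(b), clear(d), clear(e), near(a), on(a)}
2. flip(b,e)  →  {above(a,a), above(a,b), above(a,d), above(f,e), clear(d), clear(e), near(a), near(b), on(a), on(b)}
3. free(b,a)  →  {above(a,a), above(a,d), above(b,a), above(f,e), clear(d), clear(e), near(a), near(b), on(a), on(b)}
optimal plan length = 3; 3 ≤ 5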